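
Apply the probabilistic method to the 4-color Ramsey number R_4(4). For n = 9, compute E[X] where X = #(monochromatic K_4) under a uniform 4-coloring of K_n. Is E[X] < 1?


E[X] = C(9, 4) · 4^{1 − 6} = 126 · 4^{−5} = 126/1024.
As a reduced fraction: E[X] = 63/512 ≈ 0.1230469.
Is E[X] < 1? YES.
Since E[X] < 1, there exists a 4-coloring of K_{9} with no monochromatic K_4; hence R_4(4) > 9.

E[X] = 63/512 ≈ 0.1230469; E[X] < 1, so R_4(4) > 9.


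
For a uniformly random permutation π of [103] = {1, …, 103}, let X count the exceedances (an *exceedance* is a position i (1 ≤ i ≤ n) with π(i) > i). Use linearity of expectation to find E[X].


Write X = Σ_{i=1}^{103} X_i, where X_i = 1_{π(i) > i}.
For each fixed i, π(i) is uniform over {1, …, 103} (marginal of a uniform permutation), so P[π(i) > i] = (n − i)/n. Summing: Σ_{i=1}^{103} (n − i)/n = (0 + 1 + … + 102)/103 = 103(103 − 1)/(2·103) = (103 − 1)/2.
Hence E[X] = Σ_{i=1}^{103} (103 − i)/103 = 51 ≈ 51.000000.

E[X] = 51 = 51.000000.


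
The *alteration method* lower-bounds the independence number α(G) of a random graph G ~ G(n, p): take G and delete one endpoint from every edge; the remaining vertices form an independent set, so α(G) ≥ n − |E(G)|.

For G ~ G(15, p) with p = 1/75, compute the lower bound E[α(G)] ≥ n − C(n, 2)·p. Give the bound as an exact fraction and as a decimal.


E[|E(G)|] = C(15, 2)·p = 105 · (1/75) = 7/5.
E[α(G)] ≥ n − E[|E(G)|] = 15 − 7/5 = 68/5.
Numerically: ≈ 13.600000.
(This is only a lower bound; the true E[α(G)] may be larger.)

E[α(G)] ≥ 68/5 ≈ 13.600000.


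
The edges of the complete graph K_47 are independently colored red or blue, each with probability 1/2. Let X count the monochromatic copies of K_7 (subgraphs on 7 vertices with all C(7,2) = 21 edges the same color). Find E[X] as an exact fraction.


Let X = Σ_S X_S over the C(47, 7) = 62891499 subsets S of size 7, where X_S = 1 if the K_7 on S is monochromatic.
For a fixed S, the K_7 on S has C(7, 2) = 21 edges. P[all 21 edges red] = (1/2)^21, and likewise for blue, so P[monochromatic] = 2·(1/2)^21 = 2^{1 − 21} = 1/1048576.
Summing: E[X] = C(47, 7) · 2^{1 − 21} = 62891499 · 1/1048576 = 62891499/1048576.
Numerically: E[X] ≈ 59.978007.

E[X] = C(47,7)·2^(1−C(7,2)) = 62891499/1048576 ≈ 59.978007.


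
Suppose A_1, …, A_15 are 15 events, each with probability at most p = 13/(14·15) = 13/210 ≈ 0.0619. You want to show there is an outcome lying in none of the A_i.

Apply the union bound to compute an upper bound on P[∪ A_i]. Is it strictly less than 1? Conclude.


Union bound: P[∪_{i=1}^{15} A_i] ≤ Σ_i P[A_i] ≤ 15·p = 15·(13/210) = 13/14.
Numerically: 13/14 ≈ 0.9286.
Is 13/14 < 1? YES.
Since P[∪ A_i] ≤ 13/14 < 1, the complement has P[∩ A_i^c] ≥ 1 − 13/14 = 1/14 > 0, so some outcome avoids every A_i.

15·p = 13/14 ≈ 0.9286; existence CERTIFIED by the union bound.


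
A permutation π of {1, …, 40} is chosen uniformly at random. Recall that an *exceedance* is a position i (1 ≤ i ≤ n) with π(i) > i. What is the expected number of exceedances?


Write X = Σ_{i=1}^{40} X_i, where X_i = 1_{π(i) > i}.
For each fixed i, π(i) is uniform over {1, …, 40} (marginal of a uniform permutation), so P[π(i) > i] = (n − i)/n. Summing: Σ_{i=1}^{40} (n − i)/n = (0 + 1 + … + 39)/40 = 40(40 − 1)/(2·40) = (40 − 1)/2.
Hence E[X] = Σ_{i=1}^{40} (40 − i)/40 = 39/2 ≈ 19.50000.

E[X] = 39/2 = 19.50000.


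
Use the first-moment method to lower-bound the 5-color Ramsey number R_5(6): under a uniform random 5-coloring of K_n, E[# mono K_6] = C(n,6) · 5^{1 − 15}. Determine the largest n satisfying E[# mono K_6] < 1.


We need C(n, 6) · 5^{1 − 15} < 1, i.e. C(n, 6) < 5^{15 − 1} = 6103515625.
Check values of n near the boundary:
  n = 125: C(125, 6) = 4690625500; 4690625500 < 6103515625? YES
  n = 126: C(126, 6) = 4925156775; 4925156775 < 6103515625? YES
  n = 127: C(127, 6) = 5169379425; 5169379425 < 6103515625? YES
  n = 128: C(128, 6) = 5423611200; 5423611200 < 6103515625? YES
  n = 129: C(129, 6) = 5688177600; 5688177600 < 6103515625? YES
  n = 130: C(130, 6) = 5963412000; 5963412000 < 6103515625? YES
  n = 131: C(131, 6) = 6249655776; 6249655776 < 6103515625? NO
The largest n with C(n, 6) < 6103515625 is n = 130 (where E[X] = 47707296/48828125 ≈ 0.9770). Hence R_5(6) > 130, i.e. R_5(6) ≥ 131.

Largest n = 130; hence R_5(6) > 130.


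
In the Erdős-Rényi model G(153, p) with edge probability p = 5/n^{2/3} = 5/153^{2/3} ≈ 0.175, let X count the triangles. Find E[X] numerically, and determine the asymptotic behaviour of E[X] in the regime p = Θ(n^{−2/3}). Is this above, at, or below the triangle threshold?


Number of potential triangles: C(153, 3) = 585276.
Each occurs with probability p³ ≈ (0.175)³ ≈ 5.33983e-03.
By linearity: E[X] = C(153, 3)·p³ ≈ 585276 · 5.33983e-03 ≈ 3125.272.
Since α = 2/3 < 1, p = c/n^{2/3} ≫ 1/n is above the triangle threshold p ~ 1/n. Asymptotically E[X] ~ (c³/6)·n^{3(1−α)} = (5³/6)·n^{1} → ∞; triangles are abundant w.h.p.

E[X] ≈ 3125.272; in regime p = Θ(1/n^{2/3}) E[X] diverges (above the triangle threshold p ~ 1/n).


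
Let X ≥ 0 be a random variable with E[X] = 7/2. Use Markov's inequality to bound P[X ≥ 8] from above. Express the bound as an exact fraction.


μ = E[X] = 7/2, a = 8.
Markov: P[X ≥ 8] ≤ μ/a = (7/2)/8 = 7/16.
Numerically: ≈ 0.43750.
(Since a = 8 > μ = 3.50000, the bound 7/16 is < 1 and informative.)

P[X ≥ 8] ≤ 7/16 ≈ 0.43750.


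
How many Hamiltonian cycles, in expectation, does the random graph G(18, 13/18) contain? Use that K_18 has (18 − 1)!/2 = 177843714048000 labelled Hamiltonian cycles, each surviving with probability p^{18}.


K_18 has (18 − 1)!/2 = 177843714048000 labelled Hamiltonian cycles.
For each such Hamiltonian cycle H, let X_H = 1 if all 18 edges of H are present in G. Then P[X_H = 1] = p^{18} = (13/18)^{18} = 112455406951957393129/39346408075296537575424.
By linearity of expectation: E[X] = Σ_H E[X_H] = 177843714048000 · p^{18} = 177843714048000 · 112455406951957393129/39346408075296537575424 = 1674446952588776589016668875/3294258113514384.
Numerically: E[X] ≈ 5.08293e+11.

E[X] = 177843714048000 · (13/18)^{18} = 1674446952588776589016668875/3294258113514384 ≈ 5.08293e+11.


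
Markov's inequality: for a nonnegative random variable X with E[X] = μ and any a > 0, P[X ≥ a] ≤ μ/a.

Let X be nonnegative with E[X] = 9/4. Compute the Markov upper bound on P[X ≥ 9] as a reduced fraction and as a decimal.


μ = E[X] = 9/4, a = 9.
Markov: P[X ≥ 9] ≤ μ/a = (9/4)/9 = 1/4.
Numerically: ≈ 0.250.
(Since a = 9 > μ = 2.250, the bound 1/4 is < 1 and informative.)

P[X ≥ 9] ≤ 1/4 ≈ 0.250.


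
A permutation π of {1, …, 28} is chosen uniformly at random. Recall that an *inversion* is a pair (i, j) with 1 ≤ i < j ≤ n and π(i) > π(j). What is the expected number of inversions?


Write X = Σ X_I over the C(28, 2) = 378 pairs i < j, with X_I the indicator of one inversion.
There are 378 indicators.
For each fixed pair i < j, the values π(i) and π(j) are two distinct elements of {1, …, 28} in uniformly random order; by symmetry P[π(i) > π(j)] = 1/2.
By linearity: E[X] = 378 · (1/2) = C(28, 2) · (1/2) = 378/2 = 189 ≈ 189.000.

E[X] = 189 = 189.000.


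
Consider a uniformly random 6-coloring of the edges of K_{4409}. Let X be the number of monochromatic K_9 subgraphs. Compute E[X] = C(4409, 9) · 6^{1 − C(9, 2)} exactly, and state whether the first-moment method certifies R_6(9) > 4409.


E[X] = C(4409, 9) · 6^{1 − 36} = 1720875732988608787686577131 · 6^{−35} = 1720875732988608787686577131/1719070799748422591028658176.
As a reduced fraction: E[X] = 573625244329536262562192377/573023599916140863676219392 ≈ 1.0010.
Is E[X] < 1? NO.
Since E[X] ≥ 1, the first-moment bound is inconclusive at n = 4409; it does NOT by itself certify R_6(9) > 4409.

E[X] = 573625244329536262562192377/573023599916140863676219392 ≈ 1.0010; E[X] ≥ 1; first-moment method inconclusive here.


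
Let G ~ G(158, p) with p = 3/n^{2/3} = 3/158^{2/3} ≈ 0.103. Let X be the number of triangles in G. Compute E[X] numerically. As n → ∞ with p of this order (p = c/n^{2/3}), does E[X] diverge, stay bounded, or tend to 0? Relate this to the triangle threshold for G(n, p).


Number of potential triangles: C(158, 3) = 644956.
Each occurs with probability p³ ≈ (0.103)³ ≈ 1.08156e-03.
By linearity: E[X] = C(158, 3)·p³ ≈ 644956 · 1.08156e-03 ≈ 697.557.
Since α = 2/3 < 1, p = c/n^{2/3} ≫ 1/n is above the triangle threshold p ~ 1/n. Asymptotically E[X] ~ (c³/6)·n^{3(1−α)} = (3³/6)·n^{1} → ∞; triangles are abundant w.h.p.

E[X] ≈ 697.557; in regime p = Θ(1/n^{2/3}) E[X] diverges (above the triangle threshold p ~ 1/n).


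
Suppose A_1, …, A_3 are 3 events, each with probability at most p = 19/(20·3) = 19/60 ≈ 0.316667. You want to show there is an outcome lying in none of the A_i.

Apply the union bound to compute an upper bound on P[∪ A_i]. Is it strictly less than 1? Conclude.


Union bound: P[∪_{i=1}^{3} A_i] ≤ Σ_i P[A_i] ≤ 3·p = 3·(19/60) = 19/20.
Numerically: 19/20 ≈ 0.950000.
Is 19/20 < 1? YES.
Since P[∪ A_i] ≤ 19/20 < 1, the complement has P[∩ A_i^c] ≥ 1 − 19/20 = 1/20 > 0, so some outcome avoids every A_i.

3·p = 19/20 ≈ 0.950000; existence CERTIFIED by the union bound.


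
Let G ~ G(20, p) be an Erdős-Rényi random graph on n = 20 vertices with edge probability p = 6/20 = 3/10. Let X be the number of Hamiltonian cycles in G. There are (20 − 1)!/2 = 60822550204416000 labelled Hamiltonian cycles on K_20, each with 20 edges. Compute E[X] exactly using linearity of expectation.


K_20 has (20 − 1)!/2 = 60822550204416000 labelled Hamiltonian cycles.
For each such Hamiltonian cycle H, let X_H = 1 if all 20 edges of H are present in G. Then P[X_H = 1] = p^{20} = (3/10)^{20} = 3486784401/100000000000000000000.
Summing the indicators: E[X] = Σ_H E[X_H] = 60822550204416000 · p^{20} = 60822550204416000 · 3486784401/100000000000000000000 = 51776152168407487821/24414062500000.
Numerically: E[X] ≈ 2.12075e+06.

E[X] = 60822550204416000 · (3/10)^{20} = 51776152168407487821/24414062500000 ≈ 2.12075e+06.


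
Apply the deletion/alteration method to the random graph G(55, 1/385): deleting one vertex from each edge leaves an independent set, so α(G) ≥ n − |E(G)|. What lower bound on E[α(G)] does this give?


E[|E(G)|] = C(55, 2)·p = 1485 · (1/385) = 27/7.
E[α(G)] ≥ n − E[|E(G)|] = 55 − 27/7 = 358/7.
Numerically: ≈ 51.143.
(This is only a lower bound; the true E[α(G)] may be larger.)

E[α(G)] ≥ 358/7 ≈ 51.143.


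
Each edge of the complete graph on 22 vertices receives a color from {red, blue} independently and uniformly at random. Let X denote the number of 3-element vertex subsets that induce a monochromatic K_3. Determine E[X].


Let X = Σ_S X_S over the C(22, 3) = 1540 subsets S of size 3, where X_S = 1 if the K_3 on S is monochromatic.
For a fixed S, the K_3 on S has C(3, 2) = 3 edges. P[all 3 edges red] = (1/2)^3, and likewise for blue, so P[monochromatic] = 2·(1/2)^3 = 2^{1 − 3} = 1/4.
By linearity of expectation: E[X] = C(22, 3) · 2^{1 − 3} = 1540 · 1/4 = 385.
Numerically: E[X] ≈ 385.000000.

E[X] = C(22,3)·2^(1−C(3,2)) = 385 ≈ 385.000000.


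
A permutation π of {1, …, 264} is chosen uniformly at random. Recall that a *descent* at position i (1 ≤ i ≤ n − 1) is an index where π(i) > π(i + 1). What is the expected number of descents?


Write X = Σ X_I over i = 1, …, 263, with X_I the indicator of one descent.
There are 263 indicators.
For each fixed i, the pair (π(i), π(i+1)) is a uniformly random ordered pair of distinct values from {1, …, 264}; by symmetry P[π(i) > π(i+1)] = 1/2.
By linearity: E[X] = 263 · (1/2) = (264 − 1) · (1/2) = 263/2 ≈ 131.500.

E[X] = 263/2 = 131.500.


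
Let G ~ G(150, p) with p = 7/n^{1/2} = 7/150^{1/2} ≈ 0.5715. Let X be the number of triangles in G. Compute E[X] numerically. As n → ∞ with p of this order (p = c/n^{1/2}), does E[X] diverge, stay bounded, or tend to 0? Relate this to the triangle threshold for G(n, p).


Number of potential triangles: C(150, 3) = 551300.
Each occurs with probability p³ ≈ (0.5715)³ ≈ 1.867056e-01.
By linearity: E[X] = C(150, 3)·p³ ≈ 551300 · 1.867056e-01 ≈ 102930.7705.
Since α = 1/2 < 1, p = c/n^{1/2} ≫ 1/n is above the triangle threshold p ~ 1/n. Asymptotically E[X] ~ (c³/6)·n^{3(1−α)} = (7³/6)·n^{1.5} → ∞; triangles are abundant w.h.p.

E[X] ≈ 102930.7705; in regime p = Θ(1/n^{1/2}) E[X] diverges (above the triangle threshold p ~ 1/n).


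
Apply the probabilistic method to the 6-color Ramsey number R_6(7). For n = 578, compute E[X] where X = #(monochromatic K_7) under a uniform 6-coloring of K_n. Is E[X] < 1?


E[X] = C(578, 7) · 6^{1 − 21} = 4123120110457920 · 6^{−20} = 4123120110457920/3656158440062976.
As a reduced fraction: E[X] = 21474583908635/19042491875328 ≈ 1.1277192.
Is E[X] < 1? NO.
Since E[X] ≥ 1, the first-moment bound is inconclusive at n = 578; it does NOT by itself certify R_6(7) > 578.

E[X] = 21474583908635/19042491875328 ≈ 1.1277192; E[X] ≥ 1; first-moment method inconclusive here.


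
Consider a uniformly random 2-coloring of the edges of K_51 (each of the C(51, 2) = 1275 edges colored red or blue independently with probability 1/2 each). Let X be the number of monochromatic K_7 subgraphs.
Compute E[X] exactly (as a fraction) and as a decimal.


Let X = Σ_S X_S over the C(51, 7) = 115775100 subsets S of size 7, where X_S = 1 if the K_7 on S is monochromatic.
For a fixed S, the K_7 on S has C(7, 2) = 21 edges. P[all 21 edges red] = (1/2)^21, and likewise for blue, so P[monochromatic] = 2·(1/2)^21 = 2^{1 − 21} = 1/1048576.
By linearity: E[X] = C(51, 7) · 2^{1 − 21} = 115775100 · 1/1048576 = 28943775/262144.
Numerically: E[X] ≈ 110.4117.

E[X] = C(51,7)·2^(1−C(7,2)) = 28943775/262144 ≈ 110.4117.


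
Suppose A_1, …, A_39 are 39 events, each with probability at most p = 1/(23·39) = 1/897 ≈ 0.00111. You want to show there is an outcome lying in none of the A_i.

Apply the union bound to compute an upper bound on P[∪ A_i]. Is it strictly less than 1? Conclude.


Union bound: P[∪_{i=1}^{39} A_i] ≤ Σ_i P[A_i] ≤ 39·p = 39·(1/897) = 1/23.
Numerically: 1/23 ≈ 0.04348.
Is 1/23 < 1? YES.
Since P[∪ A_i] ≤ 1/23 < 1, the complement has P[∩ A_i^c] ≥ 1 − 1/23 = 22/23 > 0, so some outcome avoids every A_i.

39·p = 1/23 ≈ 0.04348; existence CERTIFIED by the union bound.


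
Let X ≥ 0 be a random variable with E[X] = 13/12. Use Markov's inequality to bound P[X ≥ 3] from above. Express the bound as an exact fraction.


μ = E[X] = 13/12, a = 3.
Markov: P[X ≥ 3] ≤ μ/a = (13/12)/3 = 13/36.
Numerically: ≈ 0.361.
(Since a = 3 > μ = 1.083, the bound 13/36 is < 1 and informative.)

P[X ≥ 3] ≤ 13/36 ≈ 0.361.


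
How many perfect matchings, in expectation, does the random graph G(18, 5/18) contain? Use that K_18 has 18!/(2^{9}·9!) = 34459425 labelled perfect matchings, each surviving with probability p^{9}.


K_18 has 18!/(2^{9}·9!) = 34459425 labelled perfect matchings.
For each such perfect matching H, let X_H = 1 if all 9 edges of H are present in G. Then P[X_H = 1] = p^{9} = (5/18)^{9} = 1953125/198359290368.
Summing the indicators: E[X] = Σ_H E[X_H] = 34459425 · p^{9} = 34459425 · 1953125/198359290368 = 830908203125/2448880128.
Numerically: E[X] ≈ 339.3.

E[X] = 34459425 · (5/18)^{9} = 830908203125/2448880128 ≈ 339.3.


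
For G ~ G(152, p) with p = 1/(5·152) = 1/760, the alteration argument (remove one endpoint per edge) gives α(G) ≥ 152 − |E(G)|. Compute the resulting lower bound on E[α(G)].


E[|E(G)|] = C(152, 2)·p = 11476 · (1/760) = 151/10.
E[α(G)] ≥ n − E[|E(G)|] = 152 − 151/10 = 1369/10.
Numerically: ≈ 136.9000.
(This is only a lower bound; the true E[α(G)] may be larger.)

E[α(G)] ≥ 1369/10 ≈ 136.9000.


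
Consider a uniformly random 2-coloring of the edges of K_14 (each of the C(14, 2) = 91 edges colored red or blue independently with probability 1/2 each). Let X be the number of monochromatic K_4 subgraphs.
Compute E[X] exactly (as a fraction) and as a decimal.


Let X = Σ_S X_S over the C(14, 4) = 1001 subsets S of size 4, where X_S = 1 if the K_4 on S is monochromatic.
For a fixed S, the K_4 on S has C(4, 2) = 6 edges. P[all 6 edges red] = (1/2)^6, and likewise for blue, so P[monochromatic] = 2·(1/2)^6 = 2^{1 − 6} = 1/32.
By linearity of expectation: E[X] = C(14, 4) · 2^{1 − 6} = 1001 · 1/32 = 1001/32.
Numerically: E[X] ≈ 31.2812.

E[X] = C(14,4)·2^(1−C(4,2)) = 1001/32 ≈ 31.2812.


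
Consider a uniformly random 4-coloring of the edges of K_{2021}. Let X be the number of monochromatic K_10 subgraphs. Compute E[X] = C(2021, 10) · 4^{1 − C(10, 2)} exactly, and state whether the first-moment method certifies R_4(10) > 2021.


E[X] = C(2021, 10) · 4^{1 − 45} = 306347841644770462864800616 · 4^{−44} = 306347841644770462864800616/309485009821345068724781056.
As a reduced fraction: E[X] = 38293480205596307858100077/38685626227668133590597632 ≈ 0.98986.
Is E[X] < 1? YES.
Since E[X] < 1, there exists a 4-coloring of K_{2021} with no monochromatic K_10; hence R_4(10) > 2021.

E[X] = 38293480205596307858100077/38685626227668133590597632 ≈ 0.98986; E[X] < 1, so R_4(10) > 2021.


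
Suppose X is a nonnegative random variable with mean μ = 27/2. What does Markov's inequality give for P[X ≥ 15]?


μ = E[X] = 27/2, a = 15.
Markov: P[X ≥ 15] ≤ μ/a = (27/2)/15 = 9/10.
Numerically: ≈ 0.90000.
(Since a = 15 > μ = 13.50000, the bound 9/10 is < 1 and informative.)

P[X ≥ 15] ≤ 9/10 ≈ 0.90000.


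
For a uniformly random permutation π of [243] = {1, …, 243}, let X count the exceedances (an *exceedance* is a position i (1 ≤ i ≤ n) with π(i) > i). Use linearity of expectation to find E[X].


Write X = Σ_{i=1}^{243} X_i, where X_i = 1_{π(i) > i}.
For each fixed i, π(i) is uniform over {1, …, 243} (marginal of a uniform permutation), so P[π(i) > i] = (n − i)/n. Summing: Σ_{i=1}^{243} (n − i)/n = (0 + 1 + … + 242)/243 = 243(243 − 1)/(2·243) = (243 − 1)/2.
Hence E[X] = Σ_{i=1}^{243} (243 − i)/243 = 121 ≈ 121.0000.

E[X] = 121 = 121.0000.


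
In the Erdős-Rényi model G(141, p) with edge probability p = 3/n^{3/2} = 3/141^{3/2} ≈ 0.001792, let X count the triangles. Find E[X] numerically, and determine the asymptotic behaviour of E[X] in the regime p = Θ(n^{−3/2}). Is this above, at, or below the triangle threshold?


Number of potential triangles: C(141, 3) = 457310.
Each occurs with probability p³ ≈ (0.001792)³ ≈ 5.752780e-09.
By linearity: E[X] = C(141, 3)·p³ ≈ 457310 · 5.752780e-09 ≈ 0.0026.
Since α = 3/2 > 1, p = c/n^{3/2} = o(1/n) is below the triangle threshold p ~ 1/n. Asymptotically E[X] ~ (c³/6)·n^{3(1−α)} = (3³/6)·n^{-1.5} → 0, so by Markov's inequality G has no triangles w.h.p.

E[X] ≈ 0.0026; in regime p = Θ(1/n^{3/2}) E[X] tends to 0 (below the triangle threshold p ~ 1/n).


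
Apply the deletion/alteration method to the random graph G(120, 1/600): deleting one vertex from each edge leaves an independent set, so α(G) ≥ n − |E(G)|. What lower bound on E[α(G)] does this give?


E[|E(G)|] = C(120, 2)·p = 7140 · (1/600) = 119/10.
E[α(G)] ≥ n − E[|E(G)|] = 120 − 119/10 = 1081/10.
Numerically: ≈ 108.1000.
(This is only a lower bound; the true E[α(G)] may be larger.)

E[α(G)] ≥ 1081/10 ≈ 108.1000.


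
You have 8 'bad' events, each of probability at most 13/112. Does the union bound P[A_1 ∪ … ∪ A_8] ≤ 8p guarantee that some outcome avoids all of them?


Union bound: P[∪_{i=1}^{8} A_i] ≤ Σ_i P[A_i] ≤ 8·p = 8·(13/112) = 13/14.
Numerically: 13/14 ≈ 0.9285714.
Is 13/14 < 1? YES.
Since P[∪ A_i] ≤ 13/14 < 1, the complement has P[∩ A_i^c] ≥ 1 − 13/14 = 1/14 > 0, so some outcome avoids every A_i.

8·p = 13/14 ≈ 0.9285714; existence CERTIFIED by the union bound.


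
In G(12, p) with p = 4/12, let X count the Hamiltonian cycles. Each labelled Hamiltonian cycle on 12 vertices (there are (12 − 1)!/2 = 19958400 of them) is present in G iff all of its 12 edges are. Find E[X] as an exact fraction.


K_12 has (12 − 1)!/2 = 19958400 labelled Hamiltonian cycles.
For each such Hamiltonian cycle H, let X_H = 1 if all 12 edges of H are present in G. Then P[X_H = 1] = p^{12} = (1/3)^{12} = 1/531441.
Summing the indicators: E[X] = Σ_H E[X_H] = 19958400 · p^{12} = 19958400 · 1/531441 = 246400/6561.
Numerically: E[X] ≈ 37.5553.

E[X] = 19958400 · (1/3)^{12} = 246400/6561 ≈ 37.5553.


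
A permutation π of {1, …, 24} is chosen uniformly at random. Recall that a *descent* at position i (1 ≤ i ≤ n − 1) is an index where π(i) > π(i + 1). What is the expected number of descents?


Write X = Σ X_I over i = 1, …, 23, with X_I the indicator of one descent.
There are 23 indicators.
For each fixed i, the pair (π(i), π(i+1)) is a uniformly random ordered pair of distinct values from {1, …, 24}; by symmetry P[π(i) > π(i+1)] = 1/2.
By linearity: E[X] = 23 · (1/2) = (24 − 1) · (1/2) = 23/2 ≈ 11.50000.

E[X] = 23/2 = 11.50000.


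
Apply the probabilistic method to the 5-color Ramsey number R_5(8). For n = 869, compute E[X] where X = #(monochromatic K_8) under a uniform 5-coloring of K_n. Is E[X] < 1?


E[X] = C(869, 8) · 5^{1 − 28} = 7809152053901931612 · 5^{−27} = 7809152053901931612/7450580596923828125.
As a reduced fraction: E[X] = 7809152053901931612/7450580596923828125 ≈ 1.048.
Is E[X] < 1? NO.
Since E[X] ≥ 1, the first-moment bound is inconclusive at n = 869; it does NOT by itself certify R_5(8) > 869.

E[X] = 7809152053901931612/7450580596923828125 ≈ 1.048; E[X] ≥ 1; first-moment method inconclusive here.


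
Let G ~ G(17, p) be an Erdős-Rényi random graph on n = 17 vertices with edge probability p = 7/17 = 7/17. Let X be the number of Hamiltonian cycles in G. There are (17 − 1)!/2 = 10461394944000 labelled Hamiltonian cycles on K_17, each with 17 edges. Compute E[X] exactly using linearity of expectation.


K_17 has (17 − 1)!/2 = 10461394944000 labelled Hamiltonian cycles.
For each such Hamiltonian cycle H, let X_H = 1 if all 17 edges of H are present in G. Then P[X_H = 1] = p^{17} = (7/17)^{17} = 232630513987207/827240261886336764177.
Summing the indicators: E[X] = Σ_H E[X_H] = 10461394944000 · p^{17} = 10461394944000 · 232630513987207/827240261886336764177 = 2433639682845888590481408000/827240261886336764177.
Numerically: E[X] ≈ 2.9419e+06.

E[X] = 10461394944000 · (7/17)^{17} = 2433639682845888590481408000/827240261886336764177 ≈ 2.9419e+06.


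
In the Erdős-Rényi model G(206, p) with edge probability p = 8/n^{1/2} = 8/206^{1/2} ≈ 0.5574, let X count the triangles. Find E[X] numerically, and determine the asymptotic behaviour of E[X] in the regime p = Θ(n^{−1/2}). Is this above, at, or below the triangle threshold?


Number of potential triangles: C(206, 3) = 1435820.
Each occurs with probability p³ ≈ (0.5574)³ ≈ 1.731686e-01.
By linearity: E[X] = C(206, 3)·p³ ≈ 1435820 · 1.731686e-01 ≈ 248638.9304.
Since α = 1/2 < 1, p = c/n^{1/2} ≫ 1/n is above the triangle threshold p ~ 1/n. Asymptotically E[X] ~ (c³/6)·n^{3(1−α)} = (8³/6)·n^{1.5} → ∞; triangles are abundant w.h.p.

E[X] ≈ 248638.9304; in regime p = Θ(1/n^{1/2}) E[X] diverges (above the triangle threshold p ~ 1/n).


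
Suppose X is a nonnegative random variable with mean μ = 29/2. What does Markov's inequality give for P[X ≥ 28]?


μ = E[X] = 29/2, a = 28.
Markov: P[X ≥ 28] ≤ μ/a = (29/2)/28 = 29/56.
Numerically: ≈ 0.51786.
(Since a = 28 > μ = 14.50000, the bound 29/56 is < 1 and informative.)

P[X ≥ 28] ≤ 29/56 ≈ 0.51786.


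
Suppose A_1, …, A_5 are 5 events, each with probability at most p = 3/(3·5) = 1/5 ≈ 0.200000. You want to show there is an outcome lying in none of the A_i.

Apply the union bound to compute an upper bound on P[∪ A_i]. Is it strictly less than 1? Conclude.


Union bound: P[∪_{i=1}^{5} A_i] ≤ Σ_i P[A_i] ≤ 5·p = 5·(1/5) = 1.
Numerically: 1 ≈ 1.000000.
Is 1 < 1? NO.
Since the bound 1 is ≥ 1, the union bound is uninformative here; it does NOT by itself certify existence.

5·p = 1 ≈ 1.000000; existence NOT certified by the union bound.


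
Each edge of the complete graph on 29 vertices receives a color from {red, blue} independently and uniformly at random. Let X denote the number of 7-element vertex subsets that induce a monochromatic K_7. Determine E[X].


Let X = Σ_S X_S over the C(29, 7) = 1560780 subsets S of size 7, where X_S = 1 if the K_7 on S is monochromatic.
For a fixed S, the K_7 on S has C(7, 2) = 21 edges. P[all 21 edges red] = (1/2)^21, and likewise for blue, so P[monochromatic] = 2·(1/2)^21 = 2^{1 − 21} = 1/1048576.
By linearity: E[X] = C(29, 7) · 2^{1 − 21} = 1560780 · 1/1048576 = 390195/262144.
Numerically: E[X] ≈ 1.488476.

E[X] = C(29,7)·2^(1−C(7,2)) = 390195/262144 ≈ 1.488476.


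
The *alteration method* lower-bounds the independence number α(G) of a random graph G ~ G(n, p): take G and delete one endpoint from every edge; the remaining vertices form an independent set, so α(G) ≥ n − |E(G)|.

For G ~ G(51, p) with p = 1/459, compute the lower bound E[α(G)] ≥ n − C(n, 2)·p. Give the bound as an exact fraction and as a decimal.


E[|E(G)|] = C(51, 2)·p = 1275 · (1/459) = 25/9.
E[α(G)] ≥ n − E[|E(G)|] = 51 − 25/9 = 434/9.
Numerically: ≈ 48.222.
(This is only a lower bound; the true E[α(G)] may be larger.)

E[α(G)] ≥ 434/9 ≈ 48.222.


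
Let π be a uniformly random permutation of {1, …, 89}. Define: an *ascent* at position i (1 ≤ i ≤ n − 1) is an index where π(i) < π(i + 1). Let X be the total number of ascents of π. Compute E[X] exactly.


Write X = Σ X_I over i = 1, …, 88, with X_I the indicator of one ascent.
There are 88 indicators.
For each fixed i, the pair (π(i), π(i+1)) is a uniformly random ordered pair of distinct values from {1, …, 89}; by symmetry P[π(i) < π(i+1)] = 1/2.
By linearity: E[X] = 88 · (1/2) = (89 − 1) · (1/2) = 44 ≈ 44.000.

E[X] = 44 = 44.000.


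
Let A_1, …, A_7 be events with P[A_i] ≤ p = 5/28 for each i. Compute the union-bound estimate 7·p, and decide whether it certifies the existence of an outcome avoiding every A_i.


Union bound: P[∪_{i=1}^{7} A_i] ≤ Σ_i P[A_i] ≤ 7·p = 7·(5/28) = 5/4.
Numerically: 5/4 ≈ 1.2500000.
Is 5/4 < 1? NO.
Since the bound 5/4 is ≥ 1, the union bound is uninformative here; it does NOT by itself certify existence.

7·p = 5/4 ≈ 1.2500000; existence NOT certified by the union bound.


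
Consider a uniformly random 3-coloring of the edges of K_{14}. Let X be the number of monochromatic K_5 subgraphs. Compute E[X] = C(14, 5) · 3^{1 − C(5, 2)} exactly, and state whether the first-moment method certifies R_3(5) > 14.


E[X] = C(14, 5) · 3^{1 − 10} = 2002 · 3^{−9} = 2002/19683.
As a reduced fraction: E[X] = 2002/19683 ≈ 0.102.
Is E[X] < 1? YES.
Since E[X] < 1, there exists a 3-coloring of K_{14} with no monochromatic K_5; hence R_3(5) > 14.

E[X] = 2002/19683 ≈ 0.102; E[X] < 1, so R_3(5) > 14.


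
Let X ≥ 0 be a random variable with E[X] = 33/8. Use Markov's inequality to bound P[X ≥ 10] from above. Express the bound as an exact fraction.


μ = E[X] = 33/8, a = 10.
Markov: P[X ≥ 10] ≤ μ/a = (33/8)/10 = 33/80.
Numerically: ≈ 0.41250.
(Since a = 10 > μ = 4.12500, the bound 33/80 is < 1 and informative.)

P[X ≥ 10] ≤ 33/80 ≈ 0.41250.


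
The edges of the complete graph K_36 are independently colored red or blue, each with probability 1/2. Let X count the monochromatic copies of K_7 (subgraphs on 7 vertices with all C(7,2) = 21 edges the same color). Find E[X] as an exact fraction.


Let X = Σ_S X_S over the C(36, 7) = 8347680 subsets S of size 7, where X_S = 1 if the K_7 on S is monochromatic.
For a fixed S, the K_7 on S has C(7, 2) = 21 edges. P[all 21 edges red] = (1/2)^21, and likewise for blue, so P[monochromatic] = 2·(1/2)^21 = 2^{1 − 21} = 1/1048576.
Summing: E[X] = C(36, 7) · 2^{1 − 21} = 8347680 · 1/1048576 = 260865/32768.
Numerically: E[X] ≈ 7.96097.

E[X] = C(36,7)·2^(1−C(7,2)) = 260865/32768 ≈ 7.96097.


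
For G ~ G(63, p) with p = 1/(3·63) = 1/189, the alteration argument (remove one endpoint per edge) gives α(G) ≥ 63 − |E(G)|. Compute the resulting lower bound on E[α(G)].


E[|E(G)|] = C(63, 2)·p = 1953 · (1/189) = 31/3.
E[α(G)] ≥ n − E[|E(G)|] = 63 − 31/3 = 158/3.
Numerically: ≈ 52.66667.
(This is only a lower bound; the true E[α(G)] may be larger.)

E[α(G)] ≥ 158/3 ≈ 52.66667.


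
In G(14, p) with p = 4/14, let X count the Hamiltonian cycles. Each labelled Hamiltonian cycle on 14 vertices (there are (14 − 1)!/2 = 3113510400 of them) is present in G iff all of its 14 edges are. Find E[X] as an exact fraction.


K_14 has (14 − 1)!/2 = 3113510400 labelled Hamiltonian cycles.
For each such Hamiltonian cycle H, let X_H = 1 if all 14 edges of H are present in G. Then P[X_H = 1] = p^{14} = (2/7)^{14} = 16384/678223072849.
Summing the indicators: E[X] = Σ_H E[X_H] = 3113510400 · p^{14} = 3113510400 · 16384/678223072849 = 7287393484800/96889010407.
Numerically: E[X] ≈ 75.21.

E[X] = 3113510400 · (2/7)^{14} = 7287393484800/96889010407 ≈ 75.21.


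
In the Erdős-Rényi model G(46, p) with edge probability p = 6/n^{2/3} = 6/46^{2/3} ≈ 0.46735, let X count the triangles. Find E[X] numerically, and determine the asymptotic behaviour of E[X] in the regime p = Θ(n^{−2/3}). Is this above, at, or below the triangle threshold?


Number of potential triangles: C(46, 3) = 15180.
Each occurs with probability p³ ≈ (0.46735)³ ≈ 1.0207940e-01.
By linearity: E[X] = C(46, 3)·p³ ≈ 15180 · 1.0207940e-01 ≈ 1549.56522.
Since α = 2/3 < 1, p = c/n^{2/3} ≫ 1/n is above the triangle threshold p ~ 1/n. Asymptotically E[X] ~ (c³/6)·n^{3(1−α)} = (6³/6)·n^{1} → ∞; triangles are abundant w.h.p.

E[X] ≈ 1549.56522; in regime p = Θ(1/n^{2/3}) E[X] diverges (above the triangle threshold p ~ 1/n).


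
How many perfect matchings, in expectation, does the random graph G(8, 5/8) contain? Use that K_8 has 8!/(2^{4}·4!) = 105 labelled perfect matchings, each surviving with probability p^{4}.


K_8 has 8!/(2^{4}·4!) = 105 labelled perfect matchings.
For each such perfect matching H, let X_H = 1 if all 4 edges of H are present in G. Then P[X_H = 1] = p^{4} = (5/8)^{4} = 625/4096.
By linearity of expectation: E[X] = Σ_H E[X_H] = 105 · p^{4} = 105 · 625/4096 = 65625/4096.
Numerically: E[X] ≈ 16.

E[X] = 105 · (5/8)^{4} = 65625/4096 ≈ 16.


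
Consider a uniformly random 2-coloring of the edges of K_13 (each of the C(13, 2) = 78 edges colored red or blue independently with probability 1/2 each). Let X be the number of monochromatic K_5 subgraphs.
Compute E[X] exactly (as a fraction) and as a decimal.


Let X = Σ_S X_S over the C(13, 5) = 1287 subsets S of size 5, where X_S = 1 if the K_5 on S is monochromatic.
For a fixed S, the K_5 on S has C(5, 2) = 10 edges. P[all 10 edges red] = (1/2)^10, and likewise for blue, so P[monochromatic] = 2·(1/2)^10 = 2^{1 − 10} = 1/512.
By linearity: E[X] = C(13, 5) · 2^{1 − 10} = 1287 · 1/512 = 1287/512.
Numerically: E[X] ≈ 2.5137.

E[X] = C(13,5)·2^(1−C(5,2)) = 1287/512 ≈ 2.5137.


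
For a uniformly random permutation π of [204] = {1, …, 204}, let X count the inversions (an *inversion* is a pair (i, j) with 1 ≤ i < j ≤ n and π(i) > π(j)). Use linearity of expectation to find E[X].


Write X = Σ X_I over the C(204, 2) = 20706 pairs i < j, with X_I the indicator of one inversion.
There are 20706 indicators.
For each fixed pair i < j, the values π(i) and π(j) are two distinct elements of {1, …, 204} in uniformly random order; by symmetry P[π(i) > π(j)] = 1/2.
By linearity: E[X] = 20706 · (1/2) = C(204, 2) · (1/2) = 20706/2 = 10353 ≈ 10353.000000.

E[X] = 10353 = 10353.000000.


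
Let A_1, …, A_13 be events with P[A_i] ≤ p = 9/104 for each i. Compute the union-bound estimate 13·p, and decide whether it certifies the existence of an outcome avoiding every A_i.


Union bound: P[∪_{i=1}^{13} A_i] ≤ Σ_i P[A_i] ≤ 13·p = 13·(9/104) = 9/8.
Numerically: 9/8 ≈ 1.12500.
Is 9/8 < 1? NO.
Since the bound 9/8 is ≥ 1, the union bound is uninformative here; it does NOT by itself certify existence.

13·p = 9/8 ≈ 1.12500; existence NOT certified by the union bound.


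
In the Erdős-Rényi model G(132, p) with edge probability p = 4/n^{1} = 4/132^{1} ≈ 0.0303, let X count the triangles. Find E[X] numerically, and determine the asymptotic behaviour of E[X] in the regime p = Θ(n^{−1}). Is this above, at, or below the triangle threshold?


Number of potential triangles: C(132, 3) = 374660.
Each occurs with probability p³ ≈ (0.0303)³ ≈ 2.782647e-05.
By linearity: E[X] = C(132, 3)·p³ ≈ 374660 · 2.782647e-05 ≈ 10.4255.
Here α = 1, so p = 4/n is exactly at the triangle threshold p ~ 1/n. Asymptotically E[X] → c³/6 = 4³/6 = 32/3 ≈ 10.6667, a bounded constant. In this regime the triangle count is asymptotically Poisson(c³/6).

E[X] ≈ 10.4255; in regime p = Θ(1/n^{1}) E[X] stays bounded (at the triangle threshold p ~ 1/n).


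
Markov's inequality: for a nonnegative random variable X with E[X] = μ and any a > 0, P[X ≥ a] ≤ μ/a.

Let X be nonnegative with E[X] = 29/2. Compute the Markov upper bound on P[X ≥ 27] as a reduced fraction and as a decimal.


μ = E[X] = 29/2, a = 27.
Markov: P[X ≥ 27] ≤ μ/a = (29/2)/27 = 29/54.
Numerically: ≈ 0.537.
(Since a = 27 > μ = 14.500, the bound 29/54 is < 1 and informative.)

P[X ≥ 27] ≤ 29/54 ≈ 0.537.


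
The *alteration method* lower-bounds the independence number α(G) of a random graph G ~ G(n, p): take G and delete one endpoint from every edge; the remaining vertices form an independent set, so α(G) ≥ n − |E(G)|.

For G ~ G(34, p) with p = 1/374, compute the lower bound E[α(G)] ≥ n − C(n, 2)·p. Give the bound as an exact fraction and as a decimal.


E[|E(G)|] = C(34, 2)·p = 561 · (1/374) = 3/2.
E[α(G)] ≥ n − E[|E(G)|] = 34 − 3/2 = 65/2.
Numerically: ≈ 32.500.
(This is only a lower bound; the true E[α(G)] may be larger.)

E[α(G)] ≥ 65/2 ≈ 32.500.


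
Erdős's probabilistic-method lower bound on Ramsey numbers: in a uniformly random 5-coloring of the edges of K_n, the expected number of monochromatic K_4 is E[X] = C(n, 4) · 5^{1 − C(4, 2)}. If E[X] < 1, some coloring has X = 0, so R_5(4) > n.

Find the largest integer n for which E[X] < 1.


We need C(n, 4) · 5^{1 − 6} < 1, i.e. C(n, 4) < 5^{6 − 1} = 3125.
Check values of n near the boundary:
  n = 12: C(12, 4) = 495; 495 < 3125? YES
  n = 13: C(13, 4) = 715; 715 < 3125? YES
  n = 14: C(14, 4) = 1001; 1001 < 3125? YES
  n = 15: C(15, 4) = 1365; 1365 < 3125? YES
  n = 16: C(16, 4) = 1820; 1820 < 3125? YES
  n = 17: C(17, 4) = 2380; 2380 < 3125? YES
  n = 18: C(18, 4) = 3060; 3060 < 3125? YES
  n = 19: C(19, 4) = 3876; 3876 < 3125? NO
  n = 20: C(20, 4) = 4845; 4845 < 3125? NO
The largest n with C(n, 4) < 3125 is n = 18 (where E[X] = 612/625 ≈ 0.979). Hence R_5(4) > 18, i.e. R_5(4) ≥ 19.

Largest n = 18; hence R_5(4) > 18.


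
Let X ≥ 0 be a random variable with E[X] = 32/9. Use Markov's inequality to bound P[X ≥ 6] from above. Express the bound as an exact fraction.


μ = E[X] = 32/9, a = 6.
Markov: P[X ≥ 6] ≤ μ/a = (32/9)/6 = 16/27.
Numerically: ≈ 0.59259.
(Since a = 6 > μ = 3.55556, the bound 16/27 is < 1 and informative.)

P[X ≥ 6] ≤ 16/27 ≈ 0.59259.


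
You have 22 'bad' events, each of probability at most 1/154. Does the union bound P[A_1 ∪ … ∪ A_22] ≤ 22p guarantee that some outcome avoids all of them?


Union bound: P[∪_{i=1}^{22} A_i] ≤ Σ_i P[A_i] ≤ 22·p = 22·(1/154) = 1/7.
Numerically: 1/7 ≈ 0.14286.
Is 1/7 < 1? YES.
Since P[∪ A_i] ≤ 1/7 < 1, the complement has P[∩ A_i^c] ≥ 1 − 1/7 = 6/7 > 0, so some outcome avoids every A_i.

22·p = 1/7 ≈ 0.14286; existence CERTIFIED by the union bound.


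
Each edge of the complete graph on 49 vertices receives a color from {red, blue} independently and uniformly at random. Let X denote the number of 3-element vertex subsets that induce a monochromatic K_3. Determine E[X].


Let X = Σ_S X_S over the C(49, 3) = 18424 subsets S of size 3, where X_S = 1 if the K_3 on S is monochromatic.
For a fixed S, the K_3 on S has C(3, 2) = 3 edges. P[all 3 edges red] = (1/2)^3, and likewise for blue, so P[monochromatic] = 2·(1/2)^3 = 2^{1 − 3} = 1/4.
By linearity: E[X] = C(49, 3) · 2^{1 − 3} = 18424 · 1/4 = 4606.
Numerically: E[X] ≈ 4606.00000.

E[X] = C(49,3)·2^(1−C(3,2)) = 4606 ≈ 4606.00000.


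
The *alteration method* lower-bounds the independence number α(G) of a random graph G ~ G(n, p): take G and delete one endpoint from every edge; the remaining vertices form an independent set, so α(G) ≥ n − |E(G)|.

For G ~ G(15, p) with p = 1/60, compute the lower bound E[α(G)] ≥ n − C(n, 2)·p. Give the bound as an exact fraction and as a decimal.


E[|E(G)|] = C(15, 2)·p = 105 · (1/60) = 7/4.
E[α(G)] ≥ n − E[|E(G)|] = 15 − 7/4 = 53/4.
Numerically: ≈ 13.250.
(This is only a lower bound; the true E[α(G)] may be larger.)

E[α(G)] ≥ 53/4 ≈ 13.250.


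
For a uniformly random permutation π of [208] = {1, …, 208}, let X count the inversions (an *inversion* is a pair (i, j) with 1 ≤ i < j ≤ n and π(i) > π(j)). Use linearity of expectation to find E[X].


Write X = Σ X_I over the C(208, 2) = 21528 pairs i < j, with X_I the indicator of one inversion.
There are 21528 indicators.
For each fixed pair i < j, the values π(i) and π(j) are two distinct elements of {1, …, 208} in uniformly random order; by symmetry P[π(i) > π(j)] = 1/2.
By linearity: E[X] = 21528 · (1/2) = C(208, 2) · (1/2) = 21528/2 = 10764 ≈ 10764.000000.

E[X] = 10764 = 10764.000000.


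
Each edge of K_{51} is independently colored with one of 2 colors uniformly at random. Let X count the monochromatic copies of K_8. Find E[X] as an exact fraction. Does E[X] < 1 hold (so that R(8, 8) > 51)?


E[X] = C(51, 8) · 2^{1 − 28} = 636763050 · 2^{−27} = 636763050/134217728.
As a reduced fraction: E[X] = 318381525/67108864 ≈ 4.744254.
Is E[X] < 1? NO.
Since E[X] ≥ 1, the first-moment bound is inconclusive at n = 51; it does NOT by itself certify R(8, 8) > 51.

E[X] = 318381525/67108864 ≈ 4.744254; E[X] ≥ 1; first-moment method inconclusive here.


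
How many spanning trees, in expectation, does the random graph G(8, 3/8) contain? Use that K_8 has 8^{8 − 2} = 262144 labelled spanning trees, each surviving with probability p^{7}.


K_8 has 8^{8 − 2} = 262144 labelled spanning trees.
For each such spanning tree H, let X_H = 1 if all 7 edges of H are present in G. Then P[X_H = 1] = p^{7} = (3/8)^{7} = 2187/2097152.
Summing the indicators: E[X] = Σ_H E[X_H] = 262144 · p^{7} = 262144 · 2187/2097152 = 2187/8.
Numerically: E[X] ≈ 273.4.

E[X] = 262144 · (3/8)^{7} = 2187/8 ≈ 273.4.


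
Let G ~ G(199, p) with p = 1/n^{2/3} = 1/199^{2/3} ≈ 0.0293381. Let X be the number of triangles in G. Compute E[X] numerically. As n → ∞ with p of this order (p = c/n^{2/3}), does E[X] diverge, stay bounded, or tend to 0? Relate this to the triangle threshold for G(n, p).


Number of potential triangles: C(199, 3) = 1293699.
Each occurs with probability p³ ≈ (0.0293381)³ ≈ 2.52518876e-05.
By linearity: E[X] = C(199, 3)·p³ ≈ 1293699 · 2.52518876e-05 ≈ 32.668342.
Since α = 2/3 < 1, p = c/n^{2/3} ≫ 1/n is above the triangle threshold p ~ 1/n. Asymptotically E[X] ~ (c³/6)·n^{3(1−α)} = (1³/6)·n^{1} → ∞; triangles are abundant w.h.p.

E[X] ≈ 32.668342; in regime p = Θ(1/n^{2/3}) E[X] diverges (above the triangle threshold p ~ 1/n).
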